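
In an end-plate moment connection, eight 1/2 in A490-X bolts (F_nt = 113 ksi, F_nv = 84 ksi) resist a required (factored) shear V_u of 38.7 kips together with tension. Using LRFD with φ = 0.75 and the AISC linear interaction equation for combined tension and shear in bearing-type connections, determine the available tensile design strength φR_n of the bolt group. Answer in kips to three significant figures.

A_b = π·0.5²/4 = 0.1963 in²; f_rv = 38.7 / (8 × 0.1963) = 24.64 ksi.
F'_nt = 1.3 F_nt − (F_nt / φF_nv) f_rv = 1.3·113 − (113/(0.75·84))·24.64 = 102.7 ksi, capped at F_nt → F'_nt = 102.7 ksi.
R_n = F'_nt · A_b · n = 102.7 × 0.1963 × 8 = 161.3 kips.
Design strength φR_n = 0.75 × 161.3 = 121 kips.

121 kips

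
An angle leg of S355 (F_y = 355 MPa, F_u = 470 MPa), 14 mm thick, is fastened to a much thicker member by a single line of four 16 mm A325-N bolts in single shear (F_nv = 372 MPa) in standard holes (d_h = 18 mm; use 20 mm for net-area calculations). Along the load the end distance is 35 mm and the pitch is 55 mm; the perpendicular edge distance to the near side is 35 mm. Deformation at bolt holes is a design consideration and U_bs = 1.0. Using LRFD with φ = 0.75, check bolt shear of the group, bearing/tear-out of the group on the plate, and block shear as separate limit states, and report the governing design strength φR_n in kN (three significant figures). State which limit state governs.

Bolt shear: A_b = π·16²/4 = 201.1 mm²; R_n = 372 × 201.1 × 4 × 1 / 1000 = 299.2 kN → 0.75 × 299.2 = 224 kN.
Bearing: edge l_c = 26, r_n = 205.3 kN; interior l_c = 37, r_n = 252.7 kN; R_n = 205.3 + 3·252.7 = 963.3 kN → 722 kN.
Block shear: A_gv = 2800, A_nv = 1820, A_nt = 350 mm²; R_n = min(0.6F_uA_nv, 0.6F_yA_gv) + U_bs·F_u·A_nt = 677.7 kN → 508 kN.
Bolt shear governs: 224 kN.

224 kN (bolt shear governs)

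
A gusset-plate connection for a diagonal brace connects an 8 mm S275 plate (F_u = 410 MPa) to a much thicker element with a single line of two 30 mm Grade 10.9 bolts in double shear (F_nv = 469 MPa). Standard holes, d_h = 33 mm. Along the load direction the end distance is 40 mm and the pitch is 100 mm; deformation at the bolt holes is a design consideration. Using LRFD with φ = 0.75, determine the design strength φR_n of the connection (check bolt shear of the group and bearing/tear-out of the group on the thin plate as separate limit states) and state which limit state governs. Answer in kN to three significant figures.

Bolt shear: A_b = π·30²/4 = 706.9 mm²; R_n = 469 × 706.9 × 2 × 2 / 1000 = 1326 kN → 0.75 × 1326 = 995 kN.
Bearing (1.2 l_c t F_u ≤ 2.4 d t F_u): upper limit = 2.4·30·8·410 / 1000 = 236.2 kN.
  Edge l_c = 40 − 33/2 = 23.5 → r_n = 92.5 kN; interior l_c = 100 − 33 = 67 → r_n = 236.2 kN.
  R_n,bearing = 1·92.5 + 1·236.2 = 328.7 kN → 0.75 × 328.7 = 246 kN.
Bearing governs: 246 kN.

246 kN (bearing governs)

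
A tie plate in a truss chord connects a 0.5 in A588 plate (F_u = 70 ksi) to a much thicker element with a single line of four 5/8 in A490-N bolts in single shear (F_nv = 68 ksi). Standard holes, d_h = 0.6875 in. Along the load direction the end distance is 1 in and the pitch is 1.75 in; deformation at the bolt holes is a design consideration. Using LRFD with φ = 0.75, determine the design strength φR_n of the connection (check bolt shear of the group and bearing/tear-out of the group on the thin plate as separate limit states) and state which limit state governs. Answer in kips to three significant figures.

62.6 kips (bolt shear governs)

Bolt shear: A_b = π·0.625²/4 = 0.3068 in²; R_n = 68 × 0.3068 × 4 × 1 = 83.45 kips → 0.75 × 83.45 = 62.6 kips.
Bearing (1.2 l_c t F_u ≤ 2.4 d t F_u): upper limit = 2.4·0.625·0.5·70 = 52.5 kips.
  Edge l_c = 1 − 0.6875/2 = 0.6562 → r_n = 27.56 kips; interior l_c = 1.75 − 0.6875 = 1.062 → r_n = 44.62 kips.
  R_n,bearing = 1·27.56 + 3·44.62 = 161.4 kips → 0.75 × 161.4 = 121 kips.
Bolt shear governs: 62.6 kips.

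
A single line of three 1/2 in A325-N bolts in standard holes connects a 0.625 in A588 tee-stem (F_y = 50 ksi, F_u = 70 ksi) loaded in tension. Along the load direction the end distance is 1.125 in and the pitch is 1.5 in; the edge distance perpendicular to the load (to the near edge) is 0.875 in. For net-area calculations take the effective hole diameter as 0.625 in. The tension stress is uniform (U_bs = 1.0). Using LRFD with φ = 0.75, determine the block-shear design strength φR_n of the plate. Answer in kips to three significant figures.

Shear plane L_v = 1.125 + 2·1.5 = 4.125 in; A_gv = 4.125 × 0.625 = 2.578 in².
A_nv = (4.125 − 2.5·0.625) × 0.625 = 1.602 in².
A_nt = (0.875 − 0.5·0.625) × 0.625 = 0.3516 in².
0.6 F_u A_nv = 67.27 kips; 0.6 F_y A_gv = 77.34 kips → shear rupture governs the shear term.
R_n = 67.27 + 1.0 × 70 × 0.3516 = 91.88 kips.
Design strength φR_n = 0.75 × 91.88 = 68.9 kips.

68.9 kips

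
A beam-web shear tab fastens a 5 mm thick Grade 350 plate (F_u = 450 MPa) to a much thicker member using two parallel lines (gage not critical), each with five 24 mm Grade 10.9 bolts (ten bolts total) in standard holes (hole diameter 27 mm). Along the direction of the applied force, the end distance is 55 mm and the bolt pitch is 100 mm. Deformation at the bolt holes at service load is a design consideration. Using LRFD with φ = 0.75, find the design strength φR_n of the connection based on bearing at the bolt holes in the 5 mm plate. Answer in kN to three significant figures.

946 kN

Per bolt r_n = 1.2 l_c t F_u ≤ 2.4 d t F_u; upper limit = 2.4 × 24 × 5 × 450 / 1000 = 129.6 kN.
Edge bolt: l_c = 55 − 27/2 = 41.5 mm → 1.2 × 41.5 × 5 × 450 / 1000 = 112 → r_n = 112 kN.
Interior bolts: l_c = 100 − 27 = 73 mm → 1.2 × 73 × 5 × 450 / 1000 = 197.1 → r_n = 129.6 kN.
R_n = 2 × 112 + 8 × 129.6 = 1261 kN.
Design strength φR_n = 0.75 × 1261 = 946 kN.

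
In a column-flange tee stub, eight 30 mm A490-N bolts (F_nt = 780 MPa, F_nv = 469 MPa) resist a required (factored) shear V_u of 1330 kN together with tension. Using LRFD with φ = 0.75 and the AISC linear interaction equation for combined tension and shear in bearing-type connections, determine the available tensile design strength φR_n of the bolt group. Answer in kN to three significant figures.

A_b = π·30²/4 = 706.9 mm²; f_rv = 1330 × 1000 / (8 × 706.9) = 235.2 MPa.
F'_nt = 1.3 F_nt − (F_nt / φF_nv) f_rv = 1.3·780 − (780/(0.75·469))·235.2 = 492.5 MPa, capped at F_nt → F'_nt = 492.5 MPa.
R_n = F'_nt · A_b · n = 492.5 × 706.9 × 8 / 1000 = 2785 kN.
Design strength φR_n = 0.75 × 2785 = 2090 kN.

2090 kN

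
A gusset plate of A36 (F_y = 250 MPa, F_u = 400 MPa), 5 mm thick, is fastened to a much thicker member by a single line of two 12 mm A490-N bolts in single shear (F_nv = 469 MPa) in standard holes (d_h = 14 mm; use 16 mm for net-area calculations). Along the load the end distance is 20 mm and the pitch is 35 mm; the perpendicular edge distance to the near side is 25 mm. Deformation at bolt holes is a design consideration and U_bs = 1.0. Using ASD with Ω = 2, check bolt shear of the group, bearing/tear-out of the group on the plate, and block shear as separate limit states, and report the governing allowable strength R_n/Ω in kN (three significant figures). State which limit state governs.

Bolt shear: A_b = π·12²/4 = 113.1 mm²; R_n = 469 × 113.1 × 2 × 1 / 1000 = 106.1 kN → 106.1 / 2 = 53 kN.
Bearing: edge l_c = 13, r_n = 31.2 kN; interior l_c = 21, r_n = 50.4 kN; R_n = 31.2 + 1·50.4 = 81.6 kN → 40.8 kN.
Block shear: A_gv = 275, A_nv = 155, A_nt = 85 mm²; R_n = min(0.6F_uA_nv, 0.6F_yA_gv) + U_bs·F_u·A_nt = 71.2 kN → 35.6 kN.
Block shear governs: 35.6 kN.

35.6 kN (block shear governs)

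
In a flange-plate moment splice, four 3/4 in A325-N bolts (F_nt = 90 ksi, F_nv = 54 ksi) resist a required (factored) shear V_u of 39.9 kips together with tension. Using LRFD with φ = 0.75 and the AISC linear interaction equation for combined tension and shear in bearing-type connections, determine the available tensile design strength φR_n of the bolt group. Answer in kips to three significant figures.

A_b = π·0.75²/4 = 0.4418 in²; f_rv = 39.9 / (4 × 0.4418) = 22.58 ksi.
F'_nt = 1.3 F_nt − (F_nt / φF_nv) f_rv = 1.3·90 − (90/(0.75·54))·22.58 = 66.82 ksi, capped at F_nt → F'_nt = 66.82 ksi.
R_n = F'_nt · A_b · n = 66.82 × 0.4418 × 4 = 118.1 kips.
Design strength φR_n = 0.75 × 118.1 = 88.6 kips.

88.6 kips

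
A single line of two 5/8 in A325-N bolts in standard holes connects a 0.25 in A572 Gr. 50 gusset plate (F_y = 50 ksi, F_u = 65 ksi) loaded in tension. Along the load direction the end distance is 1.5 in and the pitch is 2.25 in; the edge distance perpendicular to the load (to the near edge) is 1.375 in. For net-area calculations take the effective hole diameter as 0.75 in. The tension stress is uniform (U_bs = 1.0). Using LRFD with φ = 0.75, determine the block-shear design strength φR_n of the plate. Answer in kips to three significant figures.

31.4 kips

Shear plane L_v = 1.5 + 1·2.25 = 3.75 in; A_gv = 3.75 × 0.25 = 0.9375 in².
A_nv = (3.75 − 1.5·0.75) × 0.25 = 0.6562 in².
A_nt = (1.375 − 0.5·0.75) × 0.25 = 0.25 in².
0.6 F_u A_nv = 25.59 kips; 0.6 F_y A_gv = 28.12 kips → shear rupture governs the shear term.
R_n = 25.59 + 1.0 × 65 × 0.25 = 41.84 kips.
Design strength φR_n = 0.75 × 41.84 = 31.4 kips.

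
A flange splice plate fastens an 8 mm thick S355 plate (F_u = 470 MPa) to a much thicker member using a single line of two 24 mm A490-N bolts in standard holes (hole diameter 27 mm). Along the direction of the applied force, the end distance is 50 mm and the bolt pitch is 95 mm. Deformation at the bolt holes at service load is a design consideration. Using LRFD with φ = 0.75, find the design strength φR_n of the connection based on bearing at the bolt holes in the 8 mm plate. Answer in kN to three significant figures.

286 kN

Per bolt r_n = 1.2 l_c t F_u ≤ 2.4 d t F_u; upper limit = 2.4 × 24 × 8 × 470 / 1000 = 216.6 kN.
Edge bolt: l_c = 50 − 27/2 = 36.5 mm → 1.2 × 36.5 × 8 × 470 / 1000 = 164.7 → r_n = 164.7 kN.
Interior bolts: l_c = 95 − 27 = 68 mm → 1.2 × 68 × 8 × 470 / 1000 = 306.8 → r_n = 216.6 kN.
R_n = 1 × 164.7 + 1 × 216.6 = 381.3 kN.
Design strength φR_n = 0.75 × 381.3 = 286 kN.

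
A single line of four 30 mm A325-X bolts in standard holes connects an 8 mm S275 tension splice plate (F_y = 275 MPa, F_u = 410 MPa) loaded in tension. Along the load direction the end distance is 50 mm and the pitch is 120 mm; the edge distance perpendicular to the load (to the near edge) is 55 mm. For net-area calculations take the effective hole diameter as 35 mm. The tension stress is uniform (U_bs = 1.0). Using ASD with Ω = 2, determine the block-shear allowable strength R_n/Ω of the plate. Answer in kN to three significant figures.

Shear plane L_v = 50 + 3·120 = 410 mm; A_gv = 410 × 8 = 3280 mm².
A_nv = (410 − 3.5·35) × 8 = 2300 mm².
A_nt = (55 − 0.5·35) × 8 = 300 mm².
0.6 F_u A_nv = 565.8 kN; 0.6 F_y A_gv = 541.2 kN → shear yielding governs the shear term.
R_n = 541.2 + 1.0 × 410 × 300 / 1000 = 664.2 kN.
Allowable strength R_n/Ω = 664.2 / 2 = 332 kN.

332 kN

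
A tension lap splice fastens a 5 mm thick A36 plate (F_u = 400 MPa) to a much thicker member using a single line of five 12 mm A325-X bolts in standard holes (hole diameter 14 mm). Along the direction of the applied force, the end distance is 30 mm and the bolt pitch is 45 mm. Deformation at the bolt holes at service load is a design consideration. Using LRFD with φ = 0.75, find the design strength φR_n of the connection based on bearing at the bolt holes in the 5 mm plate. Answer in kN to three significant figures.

214 kN

Per bolt r_n = 1.2 l_c t F_u ≤ 2.4 d t F_u; upper limit = 2.4 × 12 × 5 × 400 / 1000 = 57.6 kN.
Edge bolt: l_c = 30 − 14/2 = 23 mm → 1.2 × 23 × 5 × 400 / 1000 = 55.2 → r_n = 55.2 kN.
Interior bolts: l_c = 45 − 14 = 31 mm → 1.2 × 31 × 5 × 400 / 1000 = 74.4 → r_n = 57.6 kN.
R_n = 1 × 55.2 + 4 × 57.6 = 285.6 kN.
Design strength φR_n = 0.75 × 285.6 = 214 kN.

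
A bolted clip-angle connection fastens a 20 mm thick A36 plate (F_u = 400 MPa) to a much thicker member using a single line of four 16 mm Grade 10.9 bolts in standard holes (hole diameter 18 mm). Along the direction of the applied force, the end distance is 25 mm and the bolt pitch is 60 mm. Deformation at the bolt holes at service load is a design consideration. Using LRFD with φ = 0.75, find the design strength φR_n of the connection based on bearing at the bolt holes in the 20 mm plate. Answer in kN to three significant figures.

Per bolt r_n = 1.2 l_c t F_u ≤ 2.4 d t F_u; upper limit = 2.4 × 16 × 20 × 400 / 1000 = 307.2 kN.
Edge bolt: l_c = 25 − 18/2 = 16 mm → 1.2 × 16 × 20 × 400 / 1000 = 153.6 → r_n = 153.6 kN.
Interior bolts: l_c = 60 − 18 = 42 mm → 1.2 × 42 × 20 × 400 / 1000 = 403.2 → r_n = 307.2 kN.
R_n = 1 × 153.6 + 3 × 307.2 = 1075 kN.
Design strength φR_n = 0.75 × 1075 = 806 kN.

806 kN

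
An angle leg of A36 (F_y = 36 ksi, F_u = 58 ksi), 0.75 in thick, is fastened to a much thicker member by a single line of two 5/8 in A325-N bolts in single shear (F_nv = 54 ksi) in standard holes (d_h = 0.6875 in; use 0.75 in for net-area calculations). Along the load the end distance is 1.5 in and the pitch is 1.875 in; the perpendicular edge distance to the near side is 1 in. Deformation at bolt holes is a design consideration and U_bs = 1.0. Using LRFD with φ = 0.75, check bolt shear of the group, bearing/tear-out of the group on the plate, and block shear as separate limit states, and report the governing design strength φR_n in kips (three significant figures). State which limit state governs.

24.9 kips (bolt shear governs)

Bolt shear: A_b = π·0.625²/4 = 0.3068 in²; R_n = 54 × 0.3068 × 2 × 1 = 33.13 kips → 0.75 × 33.13 = 24.9 kips.
Bearing: edge l_c = 1.156, r_n = 60.36 kips; interior l_c = 1.188, r_n = 61.99 kips; R_n = 60.36 + 1·61.99 = 122.3 kips → 91.8 kips.
Block shear: A_gv = 2.531, A_nv = 1.688, A_nt = 0.4688 in²; R_n = min(0.6F_uA_nv, 0.6F_yA_gv) + U_bs·F_u·A_nt = 81.86 kips → 61.4 kips.
Bolt shear governs: 24.9 kips.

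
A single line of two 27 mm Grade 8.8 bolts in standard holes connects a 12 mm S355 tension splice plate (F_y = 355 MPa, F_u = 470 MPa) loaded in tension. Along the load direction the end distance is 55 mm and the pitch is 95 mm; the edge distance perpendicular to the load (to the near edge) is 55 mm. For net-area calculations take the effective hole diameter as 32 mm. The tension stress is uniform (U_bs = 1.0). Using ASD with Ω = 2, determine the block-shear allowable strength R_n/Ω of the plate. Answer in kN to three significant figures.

Shear plane L_v = 55 + 1·95 = 150 mm; A_gv = 150 × 12 = 1800 mm².
A_nv = (150 − 1.5·32) × 12 = 1224 mm².
A_nt = (55 − 0.5·32) × 12 = 468 mm².
0.6 F_u A_nv = 345.2 kN; 0.6 F_y A_gv = 383.4 kN → shear rupture governs the shear term.
R_n = 345.2 + 1.0 × 470 × 468 / 1000 = 565.1 kN.
Allowable strength R_n/Ω = 565.1 / 2 = 283 kN.

283 kN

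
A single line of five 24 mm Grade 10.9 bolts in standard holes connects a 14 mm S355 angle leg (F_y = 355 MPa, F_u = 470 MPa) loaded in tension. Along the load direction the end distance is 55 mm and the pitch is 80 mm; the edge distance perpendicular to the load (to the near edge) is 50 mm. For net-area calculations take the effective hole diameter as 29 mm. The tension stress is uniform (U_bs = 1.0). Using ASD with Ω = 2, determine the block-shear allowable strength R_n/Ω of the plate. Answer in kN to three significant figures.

599 kN

Shear plane L_v = 55 + 4·80 = 375 mm; A_gv = 375 × 14 = 5250 mm².
A_nv = (375 − 4.5·29) × 14 = 3423 mm².
A_nt = (50 − 0.5·29) × 14 = 497 mm².
0.6 F_u A_nv = 965.3 kN; 0.6 F_y A_gv = 1118 kN → shear rupture governs the shear term.
R_n = 965.3 + 1.0 × 470 × 497 / 1000 = 1199 kN.
Allowable strength R_n/Ω = 1199 / 2 = 599 kN.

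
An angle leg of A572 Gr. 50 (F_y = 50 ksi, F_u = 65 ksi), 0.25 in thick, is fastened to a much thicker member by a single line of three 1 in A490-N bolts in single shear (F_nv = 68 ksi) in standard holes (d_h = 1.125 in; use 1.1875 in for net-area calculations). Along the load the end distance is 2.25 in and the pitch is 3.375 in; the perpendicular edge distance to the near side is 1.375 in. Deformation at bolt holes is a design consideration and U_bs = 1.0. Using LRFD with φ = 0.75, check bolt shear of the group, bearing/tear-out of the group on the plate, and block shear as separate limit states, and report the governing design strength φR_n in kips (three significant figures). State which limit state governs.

53.6 kips (block shear governs)

Bolt shear: A_b = π·1²/4 = 0.7854 in²; R_n = 68 × 0.7854 × 3 × 1 = 160.2 kips → 0.75 × 160.2 = 120 kips.
Bearing: edge l_c = 1.688, r_n = 32.91 kips; interior l_c = 2.25, r_n = 39 kips; R_n = 32.91 + 2·39 = 110.9 kips → 83.2 kips.
Block shear: A_gv = 2.25, A_nv = 1.508, A_nt = 0.1953 in²; R_n = min(0.6F_uA_nv, 0.6F_yA_gv) + U_bs·F_u·A_nt = 71.5 kips → 53.6 kips.
Block shear governs: 53.6 kips.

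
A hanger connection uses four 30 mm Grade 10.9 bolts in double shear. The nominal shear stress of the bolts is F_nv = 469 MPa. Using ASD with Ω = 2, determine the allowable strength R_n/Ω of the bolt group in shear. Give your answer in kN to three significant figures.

1330 kN

A_b = π × 30² / 4 = 706.9 mm².
R_n = F_nv · A_b · n · n_s = 469 × 706.9 × 4 × 2 / 1000 = 2652 kN.
Allowable strength R_n/Ω = 2652 / 2 = 1330 kN.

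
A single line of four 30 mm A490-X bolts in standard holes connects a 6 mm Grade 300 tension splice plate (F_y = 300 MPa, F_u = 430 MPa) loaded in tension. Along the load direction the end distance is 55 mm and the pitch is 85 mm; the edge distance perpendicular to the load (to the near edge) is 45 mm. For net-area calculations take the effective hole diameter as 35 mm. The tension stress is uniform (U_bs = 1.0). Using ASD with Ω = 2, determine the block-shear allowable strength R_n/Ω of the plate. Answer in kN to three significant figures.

Shear plane L_v = 55 + 3·85 = 310 mm; A_gv = 310 × 6 = 1860 mm².
A_nv = (310 − 3.5·35) × 6 = 1125 mm².
A_nt = (45 − 0.5·35) × 6 = 165 mm².
0.6 F_u A_nv = 290.2 kN; 0.6 F_y A_gv = 334.8 kN → shear rupture governs the shear term.
R_n = 290.2 + 1.0 × 430 × 165 / 1000 = 361.2 kN.
Allowable strength R_n/Ω = 361.2 / 2 = 181 kN.

181 kN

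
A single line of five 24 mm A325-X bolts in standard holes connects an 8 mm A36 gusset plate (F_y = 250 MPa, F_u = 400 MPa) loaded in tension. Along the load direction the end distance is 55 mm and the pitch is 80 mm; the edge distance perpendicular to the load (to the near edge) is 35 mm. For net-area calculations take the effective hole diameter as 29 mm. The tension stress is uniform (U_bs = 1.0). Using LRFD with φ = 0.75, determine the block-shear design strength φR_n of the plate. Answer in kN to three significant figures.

387 kN

Shear plane L_v = 55 + 4·80 = 375 mm; A_gv = 375 × 8 = 3000 mm².
A_nv = (375 − 4.5·29) × 8 = 1956 mm².
A_nt = (35 − 0.5·29) × 8 = 164 mm².
0.6 F_u A_nv = 469.4 kN; 0.6 F_y A_gv = 450 kN → shear yielding governs the shear term.
R_n = 450 + 1.0 × 400 × 164 / 1000 = 515.6 kN.
Design strength φR_n = 0.75 × 515.6 = 387 kN.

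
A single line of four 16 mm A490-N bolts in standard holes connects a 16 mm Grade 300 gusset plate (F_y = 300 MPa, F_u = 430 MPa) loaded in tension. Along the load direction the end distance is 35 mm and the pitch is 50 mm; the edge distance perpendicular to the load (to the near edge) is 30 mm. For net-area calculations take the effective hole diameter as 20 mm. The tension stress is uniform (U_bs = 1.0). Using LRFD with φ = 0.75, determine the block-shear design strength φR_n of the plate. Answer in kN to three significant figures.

459 kN

Shear plane L_v = 35 + 3·50 = 185 mm; A_gv = 185 × 16 = 2960 mm².
A_nv = (185 − 3.5·20) × 16 = 1840 mm².
A_nt = (30 − 0.5·20) × 16 = 320 mm².
0.6 F_u A_nv = 474.7 kN; 0.6 F_y A_gv = 532.8 kN → shear rupture governs the shear term.
R_n = 474.7 + 1.0 × 430 × 320 / 1000 = 612.3 kN.
Design strength φR_n = 0.75 × 612.3 = 459 kN.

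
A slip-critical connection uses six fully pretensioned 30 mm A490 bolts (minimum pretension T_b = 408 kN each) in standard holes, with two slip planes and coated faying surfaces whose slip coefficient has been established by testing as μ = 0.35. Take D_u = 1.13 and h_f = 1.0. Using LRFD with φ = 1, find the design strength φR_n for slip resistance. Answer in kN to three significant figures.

1940 kN

R_n = μ · D_u · h_f · T_b · n_s · n_b = 0.35 × 1.13 × 1.0 × 408 × 2 × 6 = 1936 kN.
Design strength φR_n = 1 × 1936 = 1940 kN.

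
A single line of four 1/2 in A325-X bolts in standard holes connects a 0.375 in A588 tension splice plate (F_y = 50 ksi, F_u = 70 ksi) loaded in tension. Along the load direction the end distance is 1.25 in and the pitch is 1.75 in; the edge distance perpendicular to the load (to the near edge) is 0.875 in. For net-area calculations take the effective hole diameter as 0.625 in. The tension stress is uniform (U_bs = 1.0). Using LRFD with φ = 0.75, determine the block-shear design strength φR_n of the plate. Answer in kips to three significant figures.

62 kips

Shear plane L_v = 1.25 + 3·1.75 = 6.5 in; A_gv = 6.5 × 0.375 = 2.438 in².
A_nv = (6.5 − 3.5·0.625) × 0.375 = 1.617 in².
A_nt = (0.875 − 0.5·0.625) × 0.375 = 0.2109 in².
0.6 F_u A_nv = 67.92 kips; 0.6 F_y A_gv = 73.12 kips → shear rupture governs the shear term.
R_n = 67.92 + 1.0 × 70 × 0.2109 = 82.69 kips.
Design strength φR_n = 0.75 × 82.69 = 62 kips.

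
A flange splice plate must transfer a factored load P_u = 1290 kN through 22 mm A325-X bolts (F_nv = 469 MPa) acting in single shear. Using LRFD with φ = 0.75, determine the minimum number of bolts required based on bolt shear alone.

A_b = π·22²/4 = 380.1 mm².
Per-bolt design strength φR_n = 0.75 × 469 × 380.1 × 1 / 1000 = 133.7 kN.
n ≥ 1290 / 133.7 = 9.648 → use 10 bolts.

10 bolts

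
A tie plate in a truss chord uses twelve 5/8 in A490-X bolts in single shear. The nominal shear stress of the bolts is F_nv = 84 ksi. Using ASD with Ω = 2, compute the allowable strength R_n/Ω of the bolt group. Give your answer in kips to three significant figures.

155 kips

A_b = π × 0.625² / 4 = 0.3068 in².
R_n = F_nv · A_b · n · n_s = 84 × 0.3068 × 12 × 1 = 309.3 kips.
Allowable strength R_n/Ω = 309.3 / 2 = 155 kips.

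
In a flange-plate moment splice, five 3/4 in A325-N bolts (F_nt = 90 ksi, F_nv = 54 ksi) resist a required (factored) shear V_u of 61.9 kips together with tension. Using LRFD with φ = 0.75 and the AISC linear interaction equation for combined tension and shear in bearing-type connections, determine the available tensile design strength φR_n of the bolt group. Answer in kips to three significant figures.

A_b = π·0.75²/4 = 0.4418 in²; f_rv = 61.9 / (5 × 0.4418) = 28.02 ksi.
F'_nt = 1.3 F_nt − (F_nt / φF_nv) f_rv = 1.3·90 − (90/(0.75·54))·28.02 = 54.73 ksi, capped at F_nt → F'_nt = 54.73 ksi.
R_n = F'_nt · A_b · n = 54.73 × 0.4418 × 5 = 120.9 kips.
Design strength φR_n = 0.75 × 120.9 = 90.7 kips.

90.7 kips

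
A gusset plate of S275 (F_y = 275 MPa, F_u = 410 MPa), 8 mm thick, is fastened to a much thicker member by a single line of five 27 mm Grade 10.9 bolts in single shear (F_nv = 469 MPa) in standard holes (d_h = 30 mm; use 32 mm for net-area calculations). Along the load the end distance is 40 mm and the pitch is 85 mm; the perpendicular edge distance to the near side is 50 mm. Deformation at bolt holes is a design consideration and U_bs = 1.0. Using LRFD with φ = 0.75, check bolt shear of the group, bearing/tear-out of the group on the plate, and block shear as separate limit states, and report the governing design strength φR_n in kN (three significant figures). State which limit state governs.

432 kN (block shear governs)

Bolt shear: A_b = π·27²/4 = 572.6 mm²; R_n = 469 × 572.6 × 5 × 1 / 1000 = 1343 kN → 0.75 × 1343 = 1010 kN.
Bearing: edge l_c = 25, r_n = 98.4 kN; interior l_c = 55, r_n = 212.5 kN; R_n = 98.4 + 4·212.5 = 948.6 kN → 711 kN.
Block shear: A_gv = 3040, A_nv = 1888, A_nt = 272 mm²; R_n = min(0.6F_uA_nv, 0.6F_yA_gv) + U_bs·F_u·A_nt = 576 kN → 432 kN.
Block shear governs: 432 kN.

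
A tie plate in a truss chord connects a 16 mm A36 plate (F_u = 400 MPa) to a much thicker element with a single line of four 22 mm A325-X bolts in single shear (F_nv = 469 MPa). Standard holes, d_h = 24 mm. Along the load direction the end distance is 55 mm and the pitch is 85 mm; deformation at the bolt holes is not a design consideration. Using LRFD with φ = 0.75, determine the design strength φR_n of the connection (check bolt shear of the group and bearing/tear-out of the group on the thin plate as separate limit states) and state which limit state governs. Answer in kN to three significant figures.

535 kN (bolt shear governs)

Bolt shear: A_b = π·22²/4 = 380.1 mm²; R_n = 469 × 380.1 × 4 × 1 / 1000 = 713.1 kN → 0.75 × 713.1 = 535 kN.
Bearing (1.5 l_c t F_u ≤ 3.0 d t F_u): upper limit = 3.0·22·16·400 / 1000 = 422.4 kN.
  Edge l_c = 55 − 24/2 = 43 → r_n = 412.8 kN; interior l_c = 85 − 24 = 61 → r_n = 422.4 kN.
  R_n,bearing = 1·412.8 + 3·422.4 = 1680 kN → 0.75 × 1680 = 1260 kN.
Bolt shear governs: 535 kN.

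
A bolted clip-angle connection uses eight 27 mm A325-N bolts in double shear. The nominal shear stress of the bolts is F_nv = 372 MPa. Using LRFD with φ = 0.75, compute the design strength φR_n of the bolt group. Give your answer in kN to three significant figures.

2560 kN

A_b = π × 27² / 4 = 572.6 mm².
R_n = F_nv · A_b · n · n_s = 372 × 572.6 × 8 × 2 / 1000 = 3408 kN.
Design strength φR_n = 0.75 × 3408 = 2560 kN.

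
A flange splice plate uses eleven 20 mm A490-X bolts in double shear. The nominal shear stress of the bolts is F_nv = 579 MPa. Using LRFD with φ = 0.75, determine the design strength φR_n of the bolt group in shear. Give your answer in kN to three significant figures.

3000 kN

A_b = π × 20² / 4 = 314.2 mm².
R_n = F_nv · A_b · n · n_s = 579 × 314.2 × 11 × 2 / 1000 = 4002 kN.
Design strength φR_n = 0.75 × 4002 = 3000 kN.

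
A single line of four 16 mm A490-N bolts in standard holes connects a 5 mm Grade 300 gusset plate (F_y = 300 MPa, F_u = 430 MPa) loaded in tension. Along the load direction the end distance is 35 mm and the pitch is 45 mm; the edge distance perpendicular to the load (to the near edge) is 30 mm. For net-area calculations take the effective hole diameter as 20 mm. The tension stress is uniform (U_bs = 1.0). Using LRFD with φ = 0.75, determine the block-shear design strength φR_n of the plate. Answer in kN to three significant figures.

129 kN

Shear plane L_v = 35 + 3·45 = 170 mm; A_gv = 170 × 5 = 850 mm².
A_nv = (170 − 3.5·20) × 5 = 500 mm².
A_nt = (30 − 0.5·20) × 5 = 100 mm².
0.6 F_u A_nv = 129 kN; 0.6 F_y A_gv = 153 kN → shear rupture governs the shear term.
R_n = 129 + 1.0 × 430 × 100 / 1000 = 172 kN.
Design strength φR_n = 0.75 × 172 = 129 kN.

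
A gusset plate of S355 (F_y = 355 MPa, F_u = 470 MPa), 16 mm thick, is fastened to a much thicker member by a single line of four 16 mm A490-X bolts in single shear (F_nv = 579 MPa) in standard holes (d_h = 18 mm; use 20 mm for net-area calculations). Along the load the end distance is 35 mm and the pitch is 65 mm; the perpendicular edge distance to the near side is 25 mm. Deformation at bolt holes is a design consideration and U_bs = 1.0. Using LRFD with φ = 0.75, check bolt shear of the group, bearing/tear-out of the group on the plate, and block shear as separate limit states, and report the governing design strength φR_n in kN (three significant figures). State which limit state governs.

Bolt shear: A_b = π·16²/4 = 201.1 mm²; R_n = 579 × 201.1 × 4 × 1 / 1000 = 465.7 kN → 0.75 × 465.7 = 349 kN.
Bearing: edge l_c = 26, r_n = 234.6 kN; interior l_c = 47, r_n = 288.8 kN; R_n = 234.6 + 3·288.8 = 1101 kN → 826 kN.
Block shear: A_gv = 3680, A_nv = 2560, A_nt = 240 mm²; R_n = min(0.6F_uA_nv, 0.6F_yA_gv) + U_bs·F_u·A_nt = 834.7 kN → 626 kN.
Bolt shear governs: 349 kN.

349 kN (bolt shear governs)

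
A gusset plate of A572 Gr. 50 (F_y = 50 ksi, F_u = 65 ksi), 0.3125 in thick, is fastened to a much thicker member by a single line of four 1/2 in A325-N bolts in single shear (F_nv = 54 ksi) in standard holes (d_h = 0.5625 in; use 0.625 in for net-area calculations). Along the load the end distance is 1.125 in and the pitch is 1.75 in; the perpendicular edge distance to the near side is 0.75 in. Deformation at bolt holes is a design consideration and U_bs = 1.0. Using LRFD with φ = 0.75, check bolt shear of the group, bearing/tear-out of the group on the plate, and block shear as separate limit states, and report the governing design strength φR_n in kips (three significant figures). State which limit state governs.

31.8 kips (bolt shear governs)

Bolt shear: A_b = π·0.5²/4 = 0.1963 in²; R_n = 54 × 0.1963 × 4 × 1 = 42.41 kips → 0.75 × 42.41 = 31.8 kips.
Bearing: edge l_c = 0.8438, r_n = 20.57 kips; interior l_c = 1.188, r_n = 24.38 kips; R_n = 20.57 + 3·24.38 = 93.69 kips → 70.3 kips.
Block shear: A_gv = 1.992, A_nv = 1.309, A_nt = 0.1367 in²; R_n = min(0.6F_uA_nv, 0.6F_yA_gv) + U_bs·F_u·A_nt = 59.92 kips → 44.9 kips.
Bolt shear governs: 31.8 kips.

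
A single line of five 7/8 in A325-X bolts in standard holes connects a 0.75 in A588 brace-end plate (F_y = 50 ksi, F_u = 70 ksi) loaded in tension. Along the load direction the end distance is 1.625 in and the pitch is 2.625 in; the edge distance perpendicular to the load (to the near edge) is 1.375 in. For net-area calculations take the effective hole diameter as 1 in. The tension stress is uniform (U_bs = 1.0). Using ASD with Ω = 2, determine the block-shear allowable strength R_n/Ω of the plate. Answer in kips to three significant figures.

Shear plane L_v = 1.625 + 4·2.625 = 12.12 in; A_gv = 12.12 × 0.75 = 9.094 in².
A_nv = (12.12 − 4.5·1) × 0.75 = 5.719 in².
A_nt = (1.375 − 0.5·1) × 0.75 = 0.6562 in².
0.6 F_u A_nv = 240.2 kips; 0.6 F_y A_gv = 272.8 kips → shear rupture governs the shear term.
R_n = 240.2 + 1.0 × 70 × 0.6562 = 286.1 kips.
Allowable strength R_n/Ω = 286.1 / 2 = 143 kips.

143 kips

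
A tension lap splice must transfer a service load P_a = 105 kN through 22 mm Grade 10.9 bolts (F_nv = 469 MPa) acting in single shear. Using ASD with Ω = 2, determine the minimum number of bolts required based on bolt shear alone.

A_b = π·22²/4 = 380.1 mm².
Per-bolt allowable strength R_n/Ω = 469 × 380.1 × 1 / 1000 / 2 = 89.14 kN.
n ≥ 105 / 89.14 = 1.178 → use 2 bolts.

2 bolts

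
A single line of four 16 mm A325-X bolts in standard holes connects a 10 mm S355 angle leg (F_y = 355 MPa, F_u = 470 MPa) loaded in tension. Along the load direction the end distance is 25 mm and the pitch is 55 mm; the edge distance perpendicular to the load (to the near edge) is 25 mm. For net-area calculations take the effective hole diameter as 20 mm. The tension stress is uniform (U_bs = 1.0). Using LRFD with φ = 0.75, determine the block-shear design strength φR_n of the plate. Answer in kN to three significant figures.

Shear plane L_v = 25 + 3·55 = 190 mm; A_gv = 190 × 10 = 1900 mm².
A_nv = (190 − 3.5·20) × 10 = 1200 mm².
A_nt = (25 − 0.5·20) × 10 = 150 mm².
0.6 F_u A_nv = 338.4 kN; 0.6 F_y A_gv = 404.7 kN → shear rupture governs the shear term.
R_n = 338.4 + 1.0 × 470 × 150 / 1000 = 408.9 kN.
Design strength φR_n = 0.75 × 408.9 = 307 kN.

307 kN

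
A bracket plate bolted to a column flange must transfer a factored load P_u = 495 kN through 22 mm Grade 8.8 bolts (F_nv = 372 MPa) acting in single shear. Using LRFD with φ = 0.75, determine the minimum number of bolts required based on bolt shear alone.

5 bolts

A_b = π·22²/4 = 380.1 mm².
Per-bolt design strength φR_n = 0.75 × 372 × 380.1 × 1 / 1000 = 106.1 kN.
n ≥ 495 / 106.1 = 4.667 → use 5 bolts.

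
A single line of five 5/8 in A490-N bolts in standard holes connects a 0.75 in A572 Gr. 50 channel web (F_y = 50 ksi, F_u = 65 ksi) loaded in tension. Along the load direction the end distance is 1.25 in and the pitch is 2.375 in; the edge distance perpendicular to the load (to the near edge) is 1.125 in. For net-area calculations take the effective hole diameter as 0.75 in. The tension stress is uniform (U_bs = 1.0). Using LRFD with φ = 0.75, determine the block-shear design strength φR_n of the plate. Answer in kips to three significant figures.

Shear plane L_v = 1.25 + 4·2.375 = 10.75 in; A_gv = 10.75 × 0.75 = 8.062 in².
A_nv = (10.75 − 4.5·0.75) × 0.75 = 5.531 in².
A_nt = (1.125 − 0.5·0.75) × 0.75 = 0.5625 in².
0.6 F_u A_nv = 215.7 kips; 0.6 F_y A_gv = 241.9 kips → shear rupture governs the shear term.
R_n = 215.7 + 1.0 × 65 × 0.5625 = 252.3 kips.
Design strength φR_n = 0.75 × 252.3 = 189 kips.

189 kips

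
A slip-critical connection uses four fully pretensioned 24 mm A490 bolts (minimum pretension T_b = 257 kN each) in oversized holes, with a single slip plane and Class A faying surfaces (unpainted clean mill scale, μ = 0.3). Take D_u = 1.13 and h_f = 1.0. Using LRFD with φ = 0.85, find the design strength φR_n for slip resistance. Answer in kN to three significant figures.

R_n = μ · D_u · h_f · T_b · n_s · n_b = 0.3 × 1.13 × 1.0 × 257 × 1 × 4 = 348.5 kN.
Design strength φR_n = 0.85 × 348.5 = 296 kN.

296 kN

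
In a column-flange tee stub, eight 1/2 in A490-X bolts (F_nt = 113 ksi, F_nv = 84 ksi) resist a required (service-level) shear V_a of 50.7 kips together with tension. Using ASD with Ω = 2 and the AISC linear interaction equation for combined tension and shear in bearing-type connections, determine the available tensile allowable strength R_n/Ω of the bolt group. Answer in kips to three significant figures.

A_b = π·0.5²/4 = 0.1963 in²; f_rv = 50.7 / (8 × 0.1963) = 32.28 ksi.
F'_nt = 1.3 F_nt − (Ω F_nt / F_nv) f_rv = 1.3·113 − (2·113/84)·32.28 = 60.06 ksi, capped at F_nt → F'_nt = 60.06 ksi.
R_n = F'_nt · A_b · n = 60.06 × 0.1963 × 8 = 94.34 kips.
Allowable strength R_n/Ω = 94.34 / 2 = 47.2 kips.

47.2 kips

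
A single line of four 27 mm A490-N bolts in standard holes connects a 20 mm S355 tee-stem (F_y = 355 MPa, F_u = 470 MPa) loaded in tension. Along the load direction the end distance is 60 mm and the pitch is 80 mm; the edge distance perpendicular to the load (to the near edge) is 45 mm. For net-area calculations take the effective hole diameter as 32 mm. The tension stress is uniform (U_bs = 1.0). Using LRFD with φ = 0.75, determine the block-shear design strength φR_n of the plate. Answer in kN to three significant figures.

Shear plane L_v = 60 + 3·80 = 300 mm; A_gv = 300 × 20 = 6000 mm².
A_nv = (300 − 3.5·32) × 20 = 3760 mm².
A_nt = (45 − 0.5·32) × 20 = 580 mm².
0.6 F_u A_nv = 1060 kN; 0.6 F_y A_gv = 1278 kN → shear rupture governs the shear term.
R_n = 1060 + 1.0 × 470 × 580 / 1000 = 1333 kN.
Design strength φR_n = 0.75 × 1333 = 1000 kN.

1000 kN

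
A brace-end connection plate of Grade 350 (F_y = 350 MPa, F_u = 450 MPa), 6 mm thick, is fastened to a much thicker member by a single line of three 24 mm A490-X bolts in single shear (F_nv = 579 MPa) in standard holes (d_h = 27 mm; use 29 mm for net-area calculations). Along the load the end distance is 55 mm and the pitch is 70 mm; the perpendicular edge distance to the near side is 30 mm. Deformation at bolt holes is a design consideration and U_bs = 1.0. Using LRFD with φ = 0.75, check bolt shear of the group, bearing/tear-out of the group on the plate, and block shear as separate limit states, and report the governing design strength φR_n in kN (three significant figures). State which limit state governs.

Bolt shear: A_b = π·24²/4 = 452.4 mm²; R_n = 579 × 452.4 × 3 × 1 / 1000 = 785.8 kN → 0.75 × 785.8 = 589 kN.
Bearing: edge l_c = 41.5, r_n = 134.5 kN; interior l_c = 43, r_n = 139.3 kN; R_n = 134.5 + 2·139.3 = 413.1 kN → 310 kN.
Block shear: A_gv = 1170, A_nv = 735, A_nt = 93 mm²; R_n = min(0.6F_uA_nv, 0.6F_yA_gv) + U_bs·F_u·A_nt = 240.3 kN → 180 kN.
Block shear governs: 180 kN.

180 kN (block shear governs)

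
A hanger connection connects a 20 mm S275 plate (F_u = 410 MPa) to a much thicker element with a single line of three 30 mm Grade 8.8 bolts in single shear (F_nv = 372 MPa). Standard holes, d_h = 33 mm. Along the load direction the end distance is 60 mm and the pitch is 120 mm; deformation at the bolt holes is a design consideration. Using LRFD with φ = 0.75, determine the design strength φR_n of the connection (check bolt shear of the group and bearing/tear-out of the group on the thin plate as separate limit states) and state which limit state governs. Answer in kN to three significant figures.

Bolt shear: A_b = π·30²/4 = 706.9 mm²; R_n = 372 × 706.9 × 3 × 1 / 1000 = 788.9 kN → 0.75 × 788.9 = 592 kN.
Bearing (1.2 l_c t F_u ≤ 2.4 d t F_u): upper limit = 2.4·30·20·410 / 1000 = 590.4 kN.
  Edge l_c = 60 − 33/2 = 43.5 → r_n = 428 kN; interior l_c = 120 − 33 = 87 → r_n = 590.4 kN.
  R_n,bearing = 1·428 + 2·590.4 = 1609 kN → 0.75 × 1609 = 1210 kN.
Bolt shear governs: 592 kN.

592 kN (bolt shear governs)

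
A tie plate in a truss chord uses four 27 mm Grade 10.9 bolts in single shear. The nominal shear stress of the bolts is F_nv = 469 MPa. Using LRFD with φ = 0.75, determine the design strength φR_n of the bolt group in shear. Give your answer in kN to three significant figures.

806 kN

A_b = π × 27² / 4 = 572.6 mm².
R_n = F_nv · A_b · n · n_s = 469 × 572.6 × 4 × 1 / 1000 = 1074 kN.
Design strength φR_n = 0.75 × 1074 = 806 kN.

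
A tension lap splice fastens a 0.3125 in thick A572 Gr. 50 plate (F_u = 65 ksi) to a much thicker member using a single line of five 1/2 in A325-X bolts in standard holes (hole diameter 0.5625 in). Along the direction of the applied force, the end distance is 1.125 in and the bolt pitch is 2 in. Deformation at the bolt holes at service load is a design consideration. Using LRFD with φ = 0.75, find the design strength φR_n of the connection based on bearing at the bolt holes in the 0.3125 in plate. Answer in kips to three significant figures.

88.5 kips

Per bolt r_n = 1.2 l_c t F_u ≤ 2.4 d t F_u; upper limit = 2.4 × 0.5 × 0.3125 × 65 = 24.38 kips.
Edge bolt: l_c = 1.125 − 0.5625/2 = 0.8438 in → 1.2 × 0.8438 × 0.3125 × 65 = 20.57 → r_n = 20.57 kips.
Interior bolts: l_c = 2 − 0.5625 = 1.438 in → 1.2 × 1.438 × 0.3125 × 65 = 35.04 → r_n = 24.38 kips.
R_n = 1 × 20.57 + 4 × 24.38 = 118.1 kips.
Design strength φR_n = 0.75 × 118.1 = 88.5 kips.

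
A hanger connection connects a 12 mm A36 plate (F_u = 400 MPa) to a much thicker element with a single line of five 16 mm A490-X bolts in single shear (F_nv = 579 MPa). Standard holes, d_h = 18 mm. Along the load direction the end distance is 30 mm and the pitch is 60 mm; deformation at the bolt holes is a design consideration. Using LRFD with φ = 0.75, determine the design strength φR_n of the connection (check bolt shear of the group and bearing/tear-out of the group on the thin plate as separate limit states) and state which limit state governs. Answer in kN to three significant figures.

Bolt shear: A_b = π·16²/4 = 201.1 mm²; R_n = 579 × 201.1 × 5 × 1 / 1000 = 582.1 kN → 0.75 × 582.1 = 437 kN.
Bearing (1.2 l_c t F_u ≤ 2.4 d t F_u): upper limit = 2.4·16·12·400 / 1000 = 184.3 kN.
  Edge l_c = 30 − 18/2 = 21 → r_n = 121 kN; interior l_c = 60 − 18 = 42 → r_n = 184.3 kN.
  R_n,bearing = 1·121 + 4·184.3 = 858.2 kN → 0.75 × 858.2 = 644 kN.
Bolt shear governs: 437 kN.

437 kN (bolt shear governs)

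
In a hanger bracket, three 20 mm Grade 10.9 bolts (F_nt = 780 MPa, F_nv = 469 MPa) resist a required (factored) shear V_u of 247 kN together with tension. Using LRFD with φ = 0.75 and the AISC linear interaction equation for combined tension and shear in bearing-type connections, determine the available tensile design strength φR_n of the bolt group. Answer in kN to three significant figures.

A_b = π·20²/4 = 314.2 mm²; f_rv = 247 × 1000 / (3 × 314.2) = 262.1 MPa.
F'_nt = 1.3 F_nt − (F_nt / φF_nv) f_rv = 1.3·780 − (780/(0.75·469))·262.1 = 432.9 MPa, capped at F_nt → F'_nt = 432.9 MPa.
R_n = F'_nt · A_b · n = 432.9 × 314.2 × 3 / 1000 = 408 kN.
Design strength φR_n = 0.75 × 408 = 306 kN.

306 kN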